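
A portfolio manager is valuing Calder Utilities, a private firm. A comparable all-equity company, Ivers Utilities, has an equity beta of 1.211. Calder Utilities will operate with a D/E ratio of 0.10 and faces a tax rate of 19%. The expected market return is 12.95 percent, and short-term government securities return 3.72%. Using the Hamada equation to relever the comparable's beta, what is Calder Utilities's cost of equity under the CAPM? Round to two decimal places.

β_L = β_U × [1 + (1 − t)(D/E)] = 1.211 × [1 + (1 − 0.19) × 0.10]
    = 1.211 × [1 + 0.81 × 0.10] = 1.211 × 1.0810 = 1.3091
MRP = 12.95% − 3.72% = 9.23%
E(R) = R_f + β_L × MRP = 3.72% + 1.3091 × 9.23% = 15.80%

15.80%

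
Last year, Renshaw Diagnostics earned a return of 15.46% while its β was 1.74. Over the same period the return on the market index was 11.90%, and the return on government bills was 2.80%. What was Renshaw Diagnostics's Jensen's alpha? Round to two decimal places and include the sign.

-3.17%

Market excess return = 11.90% − 2.80% = 9.10%
CAPM benchmark = R_f + β(R_m − R_f) = 2.80% + 1.74 × 9.10% = 18.6340%
α = actual − benchmark = 15.46% − 18.6340% = -3.17%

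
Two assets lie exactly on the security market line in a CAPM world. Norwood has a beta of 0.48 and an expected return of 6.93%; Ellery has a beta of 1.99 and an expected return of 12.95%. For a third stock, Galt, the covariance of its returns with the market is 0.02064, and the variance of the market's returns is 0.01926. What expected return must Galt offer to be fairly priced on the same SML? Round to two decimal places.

9.29%

MRP = (12.95% − 6.93%) / (1.99 − 0.48) = 3.9868%
R_f = 6.93% − 0.48 × 3.9868% = 5.0163%
β_Galt = Cov / Var(R_m) = 0.02064 / 0.01926 = 1.0717
E(R_Galt) = R_f + β × MRP = 5.0163% + 1.0717 × 3.9868% = 9.29%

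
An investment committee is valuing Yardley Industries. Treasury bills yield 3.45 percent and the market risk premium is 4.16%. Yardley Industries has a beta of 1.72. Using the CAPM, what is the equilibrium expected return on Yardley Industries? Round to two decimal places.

10.61%

E(R) = R_f + β × MRP = 3.45% + 1.72 × 4.16% = 10.61%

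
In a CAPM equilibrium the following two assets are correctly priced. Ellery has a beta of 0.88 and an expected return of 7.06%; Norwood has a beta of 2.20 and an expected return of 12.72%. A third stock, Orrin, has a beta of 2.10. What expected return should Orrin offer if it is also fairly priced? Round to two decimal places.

12.29%

MRP (SML slope) = (12.72% − 7.06%) / (2.20 − 0.88) = 5.66% / 1.32 = 4.2879%
R_f (intercept) = 7.06% − 0.88 × 4.2879% = 3.2866%
E(R_Orrin) = R_f + β × MRP = 3.2866% + 2.10 × 4.2879% = 12.29%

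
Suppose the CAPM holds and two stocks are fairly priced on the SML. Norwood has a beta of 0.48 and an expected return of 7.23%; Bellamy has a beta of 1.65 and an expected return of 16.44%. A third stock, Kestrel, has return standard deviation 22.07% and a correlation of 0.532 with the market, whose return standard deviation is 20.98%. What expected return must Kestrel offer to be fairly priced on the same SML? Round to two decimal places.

7.86%

MRP = (16.44% − 7.23%) / (1.65 − 0.48) = 7.8718%
R_f = 7.23% − 0.48 × 7.8718% = 3.4515%
β_Kestrel = ρ·σ_i/σ_m = 0.532 × 22.07 / 20.98 = 0.5596
E(R_Kestrel) = R_f + β × MRP = 3.4515% + 0.5596 × 7.8718% = 7.86%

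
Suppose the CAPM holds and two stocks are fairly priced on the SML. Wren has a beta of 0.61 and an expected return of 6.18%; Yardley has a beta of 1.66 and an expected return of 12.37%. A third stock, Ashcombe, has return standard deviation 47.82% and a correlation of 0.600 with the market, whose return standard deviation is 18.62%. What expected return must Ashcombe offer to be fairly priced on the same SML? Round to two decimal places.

11.67%

MRP = (12.37% − 6.18%) / (1.66 − 0.61) = 5.8952%
R_f = 6.18% − 0.61 × 5.8952% = 2.5839%
β_Ashcombe = ρ·σ_i/σ_m = 0.600 × 47.82 / 18.62 = 1.5409
E(R_Ashcombe) = R_f + β × MRP = 2.5839% + 1.5409 × 5.8952% = 11.67%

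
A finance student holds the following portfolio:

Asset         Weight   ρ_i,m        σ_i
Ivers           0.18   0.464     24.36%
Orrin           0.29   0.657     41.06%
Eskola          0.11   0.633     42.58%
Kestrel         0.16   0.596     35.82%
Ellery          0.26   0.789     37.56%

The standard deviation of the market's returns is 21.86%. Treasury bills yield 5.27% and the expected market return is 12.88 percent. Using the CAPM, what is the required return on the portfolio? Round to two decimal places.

β_Ivers = 0.464 × 24.36% / 21.86% = 0.5171
β_Orrin = 0.657 × 41.06% / 21.86% = 1.2341
β_Eskola = 0.633 × 42.58% / 21.86% = 1.2330
β_Kestrel = 0.596 × 35.82% / 21.86% = 0.9766
β_Ellery = 0.789 × 37.56% / 21.86% = 1.3557
β_P = Σ w_i β_i = 0.18×0.5171 + 0.29×1.2341 + 0.11×1.2330 + 0.16×0.9766 + 0.26×1.3557 = 1.0953
MRP = 12.88% − 5.27% = 7.61%
E(R_P) = R_f + β_P × MRP = 5.27% + 1.0953 × 7.61% = 13.61%

13.61%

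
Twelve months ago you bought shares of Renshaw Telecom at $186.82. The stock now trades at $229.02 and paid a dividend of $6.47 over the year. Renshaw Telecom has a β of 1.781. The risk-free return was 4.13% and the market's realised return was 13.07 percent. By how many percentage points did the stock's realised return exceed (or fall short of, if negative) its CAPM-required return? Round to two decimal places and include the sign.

+6.00%

Realised HPR = (P1 + D1 − P0) / P0 = (229.02 + 6.47 − 186.82) / 186.82 = 48.67 / 186.82 = 26.0518%
MRP = 13.07% − 4.13% = 8.94%
CAPM required = R_f + β·MRP = 4.13% + 1.781 × 8.94% = 20.05214%
α = realised − required = 26.0518% − 20.05214% = +6.00%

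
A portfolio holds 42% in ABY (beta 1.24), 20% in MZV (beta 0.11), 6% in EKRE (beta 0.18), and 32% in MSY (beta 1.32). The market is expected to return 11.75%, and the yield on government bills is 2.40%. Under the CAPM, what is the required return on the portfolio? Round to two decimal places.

11.53%

β_P = Σ w_i β_i = 0.42×1.24 + 0.20×0.11 + 0.06×0.18 + 0.32×1.32 = 0.9760
MRP = 11.75% − 2.40% = 9.35%
E(R_P) = R_f + β_P × MRP = 2.40% + 0.9760 × 9.35% = 11.53%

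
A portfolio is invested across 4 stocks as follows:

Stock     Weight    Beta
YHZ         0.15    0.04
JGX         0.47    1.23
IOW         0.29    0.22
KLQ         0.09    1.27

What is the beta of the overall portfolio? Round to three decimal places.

β_P = Σ w_i β_i = 0.15×0.04 + 0.47×1.23 + 0.29×0.22 + 0.09×1.27 = 0.7622

0.762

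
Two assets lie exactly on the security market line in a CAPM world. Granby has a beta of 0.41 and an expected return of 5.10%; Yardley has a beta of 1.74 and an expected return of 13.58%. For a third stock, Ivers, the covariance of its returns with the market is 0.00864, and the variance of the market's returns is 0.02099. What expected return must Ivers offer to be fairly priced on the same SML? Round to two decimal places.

5.11%

MRP = (13.58% − 5.10%) / (1.74 − 0.41) = 6.3759%
R_f = 5.10% − 0.41 × 6.3759% = 2.4859%
β_Ivers = Cov / Var(R_m) = 0.00864 / 0.02099 = 0.4116
E(R_Ivers) = R_f + β × MRP = 2.4859% + 0.4116 × 6.3759% = 5.11%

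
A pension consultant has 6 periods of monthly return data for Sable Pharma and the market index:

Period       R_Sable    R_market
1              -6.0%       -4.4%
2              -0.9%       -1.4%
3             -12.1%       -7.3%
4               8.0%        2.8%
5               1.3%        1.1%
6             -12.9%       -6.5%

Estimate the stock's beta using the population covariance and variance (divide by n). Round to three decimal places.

Mean R_i = (-6.0 − 0.9 − 12.1 + 8.0 + 1.3 − 12.9) / 6 = -3.7667%
Mean R_m = (-4.4 − 1.4 − 7.3 + 2.8 + 1.1 − 6.5) / 6 = -2.6167%
Σ(R_i − R̄_i)(R_m − R̄_m) = 164.5333  ⇒  Cov = 164.5333 / 6 = 27.4222
Σ(R_m − R̄_m)² = 84.8283  ⇒  Var(R_m) = 84.8283 / 6 = 14.1381
β = Cov / Var(R_m) = 27.4222 / 14.1381 = 1.9396

1.940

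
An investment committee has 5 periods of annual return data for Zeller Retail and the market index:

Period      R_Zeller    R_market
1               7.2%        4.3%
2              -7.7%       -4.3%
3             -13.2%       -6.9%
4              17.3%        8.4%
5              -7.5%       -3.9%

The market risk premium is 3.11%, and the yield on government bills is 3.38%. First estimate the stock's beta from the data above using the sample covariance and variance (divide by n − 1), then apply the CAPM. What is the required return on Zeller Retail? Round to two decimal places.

9.41%

Mean R_i = (7.2 − 7.7 − 13.2 + 17.3 − 7.5) / 5 = -0.7800%
Mean R_m = (4.3 − 4.3 − 6.9 + 8.4 − 3.9) / 5 = -0.4800%
Σ(R_i − R̄_i)(R_m − R̄_m) = 327.8480  ⇒  Cov = 327.8480 / 4 = 81.9620
Σ(R_m − R̄_m)² = 169.2080  ⇒  Var(R_m) = 169.2080 / 4 = 42.3020
β = Cov / Var(R_m) = 81.9620 / 42.3020 = 1.9375
E(R) = R_f + β × MRP = 3.38% + 1.9375 × 3.11% = 9.41%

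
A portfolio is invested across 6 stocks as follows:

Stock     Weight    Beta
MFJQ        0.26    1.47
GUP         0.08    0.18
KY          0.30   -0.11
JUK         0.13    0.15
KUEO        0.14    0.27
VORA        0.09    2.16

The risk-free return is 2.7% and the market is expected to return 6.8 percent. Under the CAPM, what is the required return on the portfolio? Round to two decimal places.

β_P = Σ w_i β_i = 0.26×1.47 + 0.08×0.18 + 0.30×-0.11 + 0.13×0.15 + 0.14×0.27 + 0.09×2.16 = 0.6153
MRP = 6.8% − 2.7% = 4.10%
E(R_P) = R_f + β_P × MRP = 2.7% + 0.6153 × 4.1% = 5.22%

5.22%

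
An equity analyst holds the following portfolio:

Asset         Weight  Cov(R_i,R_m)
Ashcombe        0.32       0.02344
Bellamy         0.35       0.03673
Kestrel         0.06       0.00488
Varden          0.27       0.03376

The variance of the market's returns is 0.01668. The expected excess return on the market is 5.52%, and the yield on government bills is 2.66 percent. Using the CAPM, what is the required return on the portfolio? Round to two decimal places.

β_Ashcombe = 0.02344 / 0.01668 = 1.4053
β_Bellamy = 0.03673 / 0.01668 = 2.2020
β_Kestrel = 0.00488 / 0.01668 = 0.2926
β_Varden = 0.03376 / 0.01668 = 2.0240
β_P = Σ w_i β_i = 0.32×1.4053 + 0.35×2.2020 + 0.06×0.2926 + 0.27×2.0240 = 1.7844
E(R_P) = R_f + β_P × MRP = 2.66% + 1.7844 × 5.52% = 12.51%

12.51%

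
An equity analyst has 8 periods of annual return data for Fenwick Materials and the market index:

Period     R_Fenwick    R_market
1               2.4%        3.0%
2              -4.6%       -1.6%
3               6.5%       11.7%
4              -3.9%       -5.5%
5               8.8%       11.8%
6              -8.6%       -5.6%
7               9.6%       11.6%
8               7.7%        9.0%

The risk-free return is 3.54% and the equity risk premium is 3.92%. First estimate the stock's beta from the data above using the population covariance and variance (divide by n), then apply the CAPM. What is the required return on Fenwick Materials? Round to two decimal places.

7.00%

Mean R_i = (2.4 − 4.6 + 6.5 − 3.9 + 8.8 − 8.6 + 9.6 + 7.7) / 8 = 2.2375%
Mean R_m = (3.0 − 1.6 + 11.7 − 5.5 + 11.8 − 5.6 + 11.6 + 9.0) / 8 = 4.3000%
Σ(R_i − R̄_i)(R_m − R̄_m) = 367.7500  ⇒  Cov = 367.7500 / 8 = 45.9688
Σ(R_m − R̄_m)² = 416.9400  ⇒  Var(R_m) = 416.9400 / 8 = 52.1175
β = Cov / Var(R_m) = 45.9688 / 52.1175 = 0.8820
E(R) = R_f + β × MRP = 3.54% + 0.8820 × 3.92% = 7.00%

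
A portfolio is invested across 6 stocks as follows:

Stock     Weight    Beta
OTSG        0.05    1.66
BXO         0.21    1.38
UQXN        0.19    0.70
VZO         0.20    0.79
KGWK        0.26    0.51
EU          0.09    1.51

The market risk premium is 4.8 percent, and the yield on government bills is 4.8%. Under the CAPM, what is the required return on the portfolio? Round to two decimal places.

β_P = Σ w_i β_i = 0.05×1.66 + 0.21×1.38 + 0.19×0.70 + 0.20×0.79 + 0.26×0.51 + 0.09×1.51 = 0.9323
E(R_P) = R_f + β_P × MRP = 4.8% + 0.9323 × 4.8% = 9.28%

9.28%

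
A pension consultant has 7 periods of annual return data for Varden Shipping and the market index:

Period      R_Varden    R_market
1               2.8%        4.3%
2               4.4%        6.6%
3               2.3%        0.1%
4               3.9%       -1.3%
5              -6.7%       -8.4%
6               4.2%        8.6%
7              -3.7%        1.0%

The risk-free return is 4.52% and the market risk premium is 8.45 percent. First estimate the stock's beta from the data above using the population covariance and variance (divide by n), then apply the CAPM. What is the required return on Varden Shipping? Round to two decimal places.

9.52%

Mean R_i = (2.8 + 4.4 + 2.3 + 3.9 − 6.7 + 4.2 − 3.7) / 7 = 1.0286%
Mean R_m = (4.3 + 6.6 + 0.1 − 1.3 − 8.4 + 8.6 + 1.0) / 7 = 1.5571%
Σ(R_i − R̄_i)(R_m − R̄_m) = 113.7286  ⇒  Cov = 113.7286 / 7 = 16.2469
Σ(R_m − R̄_m)² = 192.2971  ⇒  Var(R_m) = 192.2971 / 7 = 27.4710
β = Cov / Var(R_m) = 16.2469 / 27.4710 = 0.5914
E(R) = R_f + β × MRP = 4.52% + 0.5914 × 8.45% = 9.52%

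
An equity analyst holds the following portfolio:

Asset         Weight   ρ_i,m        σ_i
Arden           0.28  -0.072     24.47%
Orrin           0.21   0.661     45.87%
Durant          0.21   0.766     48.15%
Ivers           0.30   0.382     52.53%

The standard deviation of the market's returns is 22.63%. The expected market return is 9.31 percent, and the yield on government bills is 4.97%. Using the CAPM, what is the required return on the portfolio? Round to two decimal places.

8.74%

β_Arden = -0.072 × 24.47% / 22.63% = -0.0779
β_Orrin = 0.661 × 45.87% / 22.63% = 1.3398
β_Durant = 0.766 × 48.15% / 22.63% = 1.6298
β_Ivers = 0.382 × 52.53% / 22.63% = 0.8867
β_P = Σ w_i β_i = 0.28×-0.0779 + 0.21×1.3398 + 0.21×1.6298 + 0.30×0.8867 = 0.8678
MRP = 9.31% − 4.97% = 4.34%
E(R_P) = R_f + β_P × MRP = 4.97% + 0.8678 × 4.34% = 8.74%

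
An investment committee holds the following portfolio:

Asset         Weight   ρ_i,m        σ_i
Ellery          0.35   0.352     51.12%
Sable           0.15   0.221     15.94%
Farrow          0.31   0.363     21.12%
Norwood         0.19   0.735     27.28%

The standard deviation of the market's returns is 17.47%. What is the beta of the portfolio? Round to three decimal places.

0.745

β_Ellery = 0.352 × 51.12% / 17.47% = 1.0300
β_Sable = 0.221 × 15.94% / 17.47% = 0.2016
β_Farrow = 0.363 × 21.12% / 17.47% = 0.4388
β_Norwood = 0.735 × 27.28% / 17.47% = 1.1477
β_P = Σ w_i β_i = 0.35×1.0300 + 0.15×0.2016 + 0.31×0.4388 + 0.19×1.1477 = 0.7448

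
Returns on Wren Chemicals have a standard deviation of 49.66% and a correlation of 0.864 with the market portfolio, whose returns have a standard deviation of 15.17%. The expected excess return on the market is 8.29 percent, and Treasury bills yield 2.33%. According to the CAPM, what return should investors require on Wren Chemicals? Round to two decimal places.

25.78%

β = ρ × σ_i / σ_m = 0.864 × 49.66% / 15.17% = 2.8284
E(R) = 2.33% + 2.8284 × 8.29% = 25.78%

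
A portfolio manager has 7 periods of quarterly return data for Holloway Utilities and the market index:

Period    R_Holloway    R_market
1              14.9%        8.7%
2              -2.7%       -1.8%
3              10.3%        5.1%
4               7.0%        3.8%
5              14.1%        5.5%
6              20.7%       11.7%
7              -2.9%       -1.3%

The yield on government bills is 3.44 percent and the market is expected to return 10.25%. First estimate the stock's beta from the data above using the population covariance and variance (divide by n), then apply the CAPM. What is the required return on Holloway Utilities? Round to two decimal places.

15.64%

Mean R_i = (14.9 − 2.7 + 10.3 + 7.0 + 14.1 + 20.7 − 2.9) / 7 = 8.7714%
Mean R_m = (8.7 − 1.8 + 5.1 + 3.8 + 5.5 + 11.7 − 1.3) / 7 = 4.5286%
Σ(R_i − R̄_i)(R_m − R̄_m) = 259.0757  ⇒  Cov = 259.0757 / 7 = 37.0108
Σ(R_m − R̄_m)² = 144.6543  ⇒  Var(R_m) = 144.6543 / 7 = 20.6649
β = Cov / Var(R_m) = 37.0108 / 20.6649 = 1.7910
MRP = 10.25% − 3.44% = 6.81%
E(R) = R_f + β × MRP = 3.44% + 1.7910 × 6.81% = 15.64%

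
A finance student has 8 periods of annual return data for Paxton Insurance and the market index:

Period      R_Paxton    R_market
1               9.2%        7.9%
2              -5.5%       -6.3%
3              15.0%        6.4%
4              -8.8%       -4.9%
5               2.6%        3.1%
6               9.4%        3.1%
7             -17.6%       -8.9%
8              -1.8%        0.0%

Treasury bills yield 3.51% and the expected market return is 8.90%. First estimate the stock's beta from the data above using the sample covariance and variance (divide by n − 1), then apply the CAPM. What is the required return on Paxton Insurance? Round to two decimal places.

Mean R_i = (9.2 − 5.5 + 15.0 − 8.8 + 2.6 + 9.4 − 17.6 − 1.8) / 8 = 0.3125%
Mean R_m = (7.9 − 6.3 + 6.4 − 4.9 + 3.1 + 3.1 − 8.9 + 0.0) / 8 = 0.0500%
Σ(R_i − R̄_i)(R_m − R̄_m) = 440.1650  ⇒  Cov = 440.1650 / 7 = 62.8807
Σ(R_m − R̄_m)² = 265.4800  ⇒  Var(R_m) = 265.4800 / 7 = 37.9257
β = Cov / Var(R_m) = 62.8807 / 37.9257 = 1.6580
MRP = 8.90% − 3.51% = 5.39%
E(R) = R_f + β × MRP = 3.51% + 1.6580 × 5.39% = 12.45%

12.45%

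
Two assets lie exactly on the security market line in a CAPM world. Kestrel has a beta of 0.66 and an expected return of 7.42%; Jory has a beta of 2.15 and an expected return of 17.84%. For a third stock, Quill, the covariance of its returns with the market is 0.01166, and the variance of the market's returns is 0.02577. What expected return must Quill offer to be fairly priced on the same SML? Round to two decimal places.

5.97%

MRP = (17.84% − 7.42%) / (2.15 − 0.66) = 6.9933%
R_f = 7.42% − 0.66 × 6.9933% = 2.8044%
β_Quill = Cov / Var(R_m) = 0.01166 / 0.02577 = 0.4525
E(R_Quill) = R_f + β × MRP = 2.8044% + 0.4525 × 6.9933% = 5.97%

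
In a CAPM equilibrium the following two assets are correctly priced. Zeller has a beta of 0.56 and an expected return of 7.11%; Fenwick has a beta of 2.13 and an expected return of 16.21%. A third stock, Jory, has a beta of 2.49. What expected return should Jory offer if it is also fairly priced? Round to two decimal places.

18.30%

MRP (SML slope) = (16.21% − 7.11%) / (2.13 − 0.56) = 9.10% / 1.57 = 5.7962%
R_f (intercept) = 7.11% − 0.56 × 5.7962% = 3.8641%
E(R_Jory) = R_f + β × MRP = 3.8641% + 2.49 × 5.7962% = 18.30%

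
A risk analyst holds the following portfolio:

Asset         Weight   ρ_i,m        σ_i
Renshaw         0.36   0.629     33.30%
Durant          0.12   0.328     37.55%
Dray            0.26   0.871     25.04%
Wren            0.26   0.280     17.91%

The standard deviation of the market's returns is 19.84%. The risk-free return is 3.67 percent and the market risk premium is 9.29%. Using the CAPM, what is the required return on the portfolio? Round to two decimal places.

β_Renshaw = 0.629 × 33.30% / 19.84% = 1.0557
β_Durant = 0.328 × 37.55% / 19.84% = 0.6208
β_Dray = 0.871 × 25.04% / 19.84% = 1.0993
β_Wren = 0.280 × 17.91% / 19.84% = 0.2528
β_P = Σ w_i β_i = 0.36×1.0557 + 0.12×0.6208 + 0.26×1.0993 + 0.26×0.2528 = 0.8061
E(R_P) = R_f + β_P × MRP = 3.67% + 0.8061 × 9.29% = 11.16%

11.16%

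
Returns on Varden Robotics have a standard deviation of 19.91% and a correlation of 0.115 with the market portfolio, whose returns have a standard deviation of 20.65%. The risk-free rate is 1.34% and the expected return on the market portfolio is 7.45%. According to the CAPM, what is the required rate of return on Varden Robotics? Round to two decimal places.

2.02%

β = ρ × σ_i / σ_m = 0.115 × 19.91% / 20.65% = 0.1109
MRP = 7.45% − 1.34% = 6.11%
E(R) = 1.34% + 0.1109 × 6.11% = 2.02%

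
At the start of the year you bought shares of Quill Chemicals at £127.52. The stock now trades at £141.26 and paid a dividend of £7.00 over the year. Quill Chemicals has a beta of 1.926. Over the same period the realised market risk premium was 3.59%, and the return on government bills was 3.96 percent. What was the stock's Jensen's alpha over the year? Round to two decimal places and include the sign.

Realised HPR = (P1 + D1 − P0) / P0 = (141.26 + 7.00 − 127.52) / 127.52 = 20.74 / 127.52 = 16.2641%
CAPM required = R_f + β·MRP = 3.96% + 1.926 × 3.59% = 10.87434%
α = realised − required = 16.2641% − 10.87434% = +5.39%

+5.39%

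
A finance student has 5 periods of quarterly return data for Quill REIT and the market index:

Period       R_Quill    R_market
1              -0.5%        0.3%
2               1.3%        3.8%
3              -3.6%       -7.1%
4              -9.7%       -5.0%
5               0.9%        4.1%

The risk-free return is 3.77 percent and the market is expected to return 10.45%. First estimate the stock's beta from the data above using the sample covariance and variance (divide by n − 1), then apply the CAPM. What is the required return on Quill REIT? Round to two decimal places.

Mean R_i = (-0.5 + 1.3 − 3.6 − 9.7 + 0.9) / 5 = -2.3200%
Mean R_m = (0.3 + 3.8 − 7.1 − 5.0 + 4.1) / 5 = -0.7800%
Σ(R_i − R̄_i)(R_m − R̄_m) = 73.4920  ⇒  Cov = 73.4920 / 4 = 18.3730
Σ(R_m − R̄_m)² = 103.7080  ⇒  Var(R_m) = 103.7080 / 4 = 25.9270
β = Cov / Var(R_m) = 18.3730 / 25.9270 = 0.7086
MRP = 10.45% − 3.77% = 6.68%
E(R) = R_f + β × MRP = 3.77% + 0.7086 × 6.68% = 8.50%

8.50%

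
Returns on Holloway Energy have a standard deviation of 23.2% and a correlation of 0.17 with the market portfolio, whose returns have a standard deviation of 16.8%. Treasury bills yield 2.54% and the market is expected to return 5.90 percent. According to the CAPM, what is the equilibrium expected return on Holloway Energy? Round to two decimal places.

β = ρ × σ_i / σ_m = 0.17 × 23.2% / 16.8% = 0.2348
MRP = 5.90% − 2.54% = 3.36%
E(R) = 2.54% + 0.2348 × 3.36% = 3.33%

3.33%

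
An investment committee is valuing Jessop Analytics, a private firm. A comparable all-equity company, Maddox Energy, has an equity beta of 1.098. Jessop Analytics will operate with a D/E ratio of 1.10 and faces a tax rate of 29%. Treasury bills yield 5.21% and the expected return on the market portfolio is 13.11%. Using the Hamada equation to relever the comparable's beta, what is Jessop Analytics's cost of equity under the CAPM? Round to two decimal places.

20.66%

β_L = β_U × [1 + (1 − t)(D/E)] = 1.098 × [1 + (1 − 0.29) × 1.10]
    = 1.098 × [1 + 0.71 × 1.10] = 1.098 × 1.7810 = 1.9555
MRP = 13.11% − 5.21% = 7.90%
E(R) = R_f + β_L × MRP = 5.21% + 1.9555 × 7.90% = 20.66%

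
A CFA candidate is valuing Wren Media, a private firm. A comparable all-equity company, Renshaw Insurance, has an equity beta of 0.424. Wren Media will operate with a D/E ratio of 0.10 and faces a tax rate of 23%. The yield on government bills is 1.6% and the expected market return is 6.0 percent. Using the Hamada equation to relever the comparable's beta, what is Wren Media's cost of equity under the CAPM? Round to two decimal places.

3.61%

β_L = β_U × [1 + (1 − t)(D/E)] = 0.424 × [1 + (1 − 0.23) × 0.10]
    = 0.424 × [1 + 0.77 × 0.10] = 0.424 × 1.0770 = 0.4566
MRP = 6.0% − 1.6% = 4.40%
E(R) = R_f + β_L × MRP = 1.6% + 0.4566 × 4.4% = 3.61%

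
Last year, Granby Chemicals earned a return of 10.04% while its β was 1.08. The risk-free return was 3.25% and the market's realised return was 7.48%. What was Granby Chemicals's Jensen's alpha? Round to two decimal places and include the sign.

+2.22%

Market excess return = 7.48% − 3.25% = 4.23%
CAPM benchmark = R_f + β(R_m − R_f) = 3.25% + 1.08 × 4.23% = 7.8184%
α = actual − benchmark = 10.04% − 7.8184% = +2.22%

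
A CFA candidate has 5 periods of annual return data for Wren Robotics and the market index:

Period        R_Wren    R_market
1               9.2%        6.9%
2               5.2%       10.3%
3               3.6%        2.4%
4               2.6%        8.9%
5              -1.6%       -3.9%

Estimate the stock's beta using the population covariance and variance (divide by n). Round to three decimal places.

0.464

Mean R_i = (9.2 + 5.2 + 3.6 + 2.6 − 1.6) / 5 = 3.8000%
Mean R_m = (6.9 + 10.3 + 2.4 + 8.9 − 3.9) / 5 = 4.9200%
Σ(R_i − R̄_i)(R_m − R̄_m) = 61.5800  ⇒  Cov = 61.5800 / 5 = 12.3160
Σ(R_m − R̄_m)² = 132.8480  ⇒  Var(R_m) = 132.8480 / 5 = 26.5696
β = Cov / Var(R_m) = 12.3160 / 26.5696 = 0.4635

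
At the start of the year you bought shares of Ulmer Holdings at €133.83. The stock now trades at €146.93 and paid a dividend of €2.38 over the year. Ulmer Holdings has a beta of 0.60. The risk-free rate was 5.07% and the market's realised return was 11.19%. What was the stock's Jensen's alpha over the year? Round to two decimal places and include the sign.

Realised HPR = (P1 + D1 − P0) / P0 = (146.93 + 2.38 − 133.83) / 133.83 = 15.48 / 133.83 = 11.5669%
MRP = 11.19% − 5.07% = 6.12%
CAPM required = R_f + β·MRP = 5.07% + 0.60 × 6.12% = 8.7420%
α = realised − required = 11.5669% − 8.7420% = +2.82%

+2.82%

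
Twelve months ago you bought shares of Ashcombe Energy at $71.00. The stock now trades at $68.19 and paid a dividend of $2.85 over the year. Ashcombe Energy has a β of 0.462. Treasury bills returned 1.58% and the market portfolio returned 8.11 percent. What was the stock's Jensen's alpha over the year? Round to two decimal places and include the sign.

-4.54%

Realised HPR = (P1 + D1 − P0) / P0 = (68.19 + 2.85 − 71.00) / 71.00 = 0.04 / 71.00 = 0.0563%
MRP = 8.11% − 1.58% = 6.53%
CAPM required = R_f + β·MRP = 1.58% + 0.462 × 6.53% = 4.59686%
α = realised − required = 0.0563% − 4.59686% = -4.54%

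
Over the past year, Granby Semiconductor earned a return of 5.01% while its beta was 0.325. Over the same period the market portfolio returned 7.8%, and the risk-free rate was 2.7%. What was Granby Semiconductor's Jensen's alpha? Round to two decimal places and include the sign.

+0.65%

Market excess return = 7.8% − 2.7% = 5.10%
CAPM benchmark = R_f + β(R_m − R_f) = 2.7% + 0.325 × 5.1% = 4.3575%
α = actual − benchmark = 5.01% − 4.3575% = +0.65%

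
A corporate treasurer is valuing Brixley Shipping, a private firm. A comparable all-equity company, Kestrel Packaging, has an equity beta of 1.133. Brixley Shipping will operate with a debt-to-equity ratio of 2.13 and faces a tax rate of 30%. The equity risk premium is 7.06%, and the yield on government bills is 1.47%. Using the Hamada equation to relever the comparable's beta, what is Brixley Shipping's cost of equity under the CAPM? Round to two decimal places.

β_L = β_U × [1 + (1 − t)(D/E)] = 1.133 × [1 + (1 − 0.30) × 2.13]
    = 1.133 × [1 + 0.70 × 2.13] = 1.133 × 2.4910 = 2.8223
E(R) = R_f + β_L × MRP = 1.47% + 2.8223 × 7.06% = 21.40%

21.40%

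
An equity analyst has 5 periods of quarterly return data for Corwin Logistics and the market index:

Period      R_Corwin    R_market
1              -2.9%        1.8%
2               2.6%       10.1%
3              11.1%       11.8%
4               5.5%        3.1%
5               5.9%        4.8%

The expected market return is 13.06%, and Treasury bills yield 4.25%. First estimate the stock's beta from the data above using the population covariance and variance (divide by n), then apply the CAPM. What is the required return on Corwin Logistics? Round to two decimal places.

Mean R_i = (-2.9 + 2.6 + 11.1 + 5.5 + 5.9) / 5 = 4.4400%
Mean R_m = (1.8 + 10.1 + 11.8 + 3.1 + 4.8) / 5 = 6.3200%
Σ(R_i − R̄_i)(R_m − R̄_m) = 57.0860  ⇒  Cov = 57.0860 / 5 = 11.4172
Σ(R_m − R̄_m)² = 77.4280  ⇒  Var(R_m) = 77.4280 / 5 = 15.4856
β = Cov / Var(R_m) = 11.4172 / 15.4856 = 0.7373
MRP = 13.06% − 4.25% = 8.81%
E(R) = R_f + β × MRP = 4.25% + 0.7373 × 8.81% = 10.75%

10.75%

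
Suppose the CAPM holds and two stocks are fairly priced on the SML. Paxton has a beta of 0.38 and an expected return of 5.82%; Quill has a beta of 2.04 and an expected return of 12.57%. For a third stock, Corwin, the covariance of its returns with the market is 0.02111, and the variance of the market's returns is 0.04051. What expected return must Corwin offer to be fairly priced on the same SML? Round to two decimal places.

6.39%

MRP = (12.57% − 5.82%) / (2.04 − 0.38) = 4.0663%
R_f = 5.82% − 0.38 × 4.0663% = 4.2748%
β_Corwin = Cov / Var(R_m) = 0.02111 / 0.04051 = 0.5211
E(R_Corwin) = R_f + β × MRP = 4.2748% + 0.5211 × 4.0663% = 6.39%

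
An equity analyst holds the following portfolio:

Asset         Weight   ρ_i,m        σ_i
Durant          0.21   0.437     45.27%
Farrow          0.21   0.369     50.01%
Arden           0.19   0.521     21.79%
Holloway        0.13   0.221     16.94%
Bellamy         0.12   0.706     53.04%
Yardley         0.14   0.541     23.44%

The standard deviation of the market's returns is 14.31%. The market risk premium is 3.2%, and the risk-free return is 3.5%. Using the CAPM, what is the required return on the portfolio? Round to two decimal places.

7.29%

β_Durant = 0.437 × 45.27% / 14.31% = 1.3825
β_Farrow = 0.369 × 50.01% / 14.31% = 1.2896
β_Arden = 0.521 × 21.79% / 14.31% = 0.7933
β_Holloway = 0.221 × 16.94% / 14.31% = 0.2616
β_Bellamy = 0.706 × 53.04% / 14.31% = 2.6168
β_Yardley = 0.541 × 23.44% / 14.31% = 0.8862
β_P = Σ w_i β_i = 0.21×1.3825 + 0.21×1.2896 + 0.19×0.7933 + 0.13×0.2616 + 0.12×2.6168 + 0.14×0.8862 = 1.1840
E(R_P) = R_f + β_P × MRP = 3.5% + 1.1840 × 3.2% = 7.29%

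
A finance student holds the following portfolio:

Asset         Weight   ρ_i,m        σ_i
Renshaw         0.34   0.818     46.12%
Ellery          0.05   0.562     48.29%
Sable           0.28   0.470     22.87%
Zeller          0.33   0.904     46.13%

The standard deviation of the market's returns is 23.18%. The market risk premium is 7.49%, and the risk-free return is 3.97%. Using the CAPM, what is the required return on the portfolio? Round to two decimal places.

β_Renshaw = 0.818 × 46.12% / 23.18% = 1.6275
β_Ellery = 0.562 × 48.29% / 23.18% = 1.1708
β_Sable = 0.470 × 22.87% / 23.18% = 0.4637
β_Zeller = 0.904 × 46.13% / 23.18% = 1.7990
β_P = Σ w_i β_i = 0.34×1.6275 + 0.05×1.1708 + 0.28×0.4637 + 0.33×1.7990 = 1.3354
E(R_P) = R_f + β_P × MRP = 3.97% + 1.3354 × 7.49% = 13.97%

13.97%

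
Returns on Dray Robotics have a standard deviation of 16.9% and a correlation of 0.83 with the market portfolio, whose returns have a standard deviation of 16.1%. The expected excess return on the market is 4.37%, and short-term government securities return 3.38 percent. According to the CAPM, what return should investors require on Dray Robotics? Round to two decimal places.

β = ρ × σ_i / σ_m = 0.83 × 16.9% / 16.1% = 0.8712
E(R) = 3.38% + 0.8712 × 4.37% = 7.19%

7.19%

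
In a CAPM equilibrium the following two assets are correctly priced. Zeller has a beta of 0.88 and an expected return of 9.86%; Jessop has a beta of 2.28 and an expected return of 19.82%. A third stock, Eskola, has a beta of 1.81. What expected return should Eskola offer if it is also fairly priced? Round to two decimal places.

MRP (SML slope) = (19.82% − 9.86%) / (2.28 − 0.88) = 9.96% / 1.40 = 7.1143%
R_f (intercept) = 9.86% − 0.88 × 7.1143% = 3.5994%
E(R_Eskola) = R_f + β × MRP = 3.5994% + 1.81 × 7.1143% = 16.48%

16.48%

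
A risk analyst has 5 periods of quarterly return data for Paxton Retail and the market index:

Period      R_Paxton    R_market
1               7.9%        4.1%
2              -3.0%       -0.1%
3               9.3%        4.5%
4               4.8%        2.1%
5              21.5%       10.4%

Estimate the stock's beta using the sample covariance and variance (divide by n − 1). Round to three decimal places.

2.248

Mean R_i = (7.9 − 3.0 + 9.3 + 4.8 + 21.5) / 5 = 8.1000%
Mean R_m = (4.1 − 0.1 + 4.5 + 2.1 + 10.4) / 5 = 4.2000%
Σ(R_i − R̄_i)(R_m − R̄_m) = 138.1200  ⇒  Cov = 138.1200 / 4 = 34.5300
Σ(R_m − R̄_m)² = 61.4400  ⇒  Var(R_m) = 61.4400 / 4 = 15.3600
β = Cov / Var(R_m) = 34.5300 / 15.3600 = 2.2480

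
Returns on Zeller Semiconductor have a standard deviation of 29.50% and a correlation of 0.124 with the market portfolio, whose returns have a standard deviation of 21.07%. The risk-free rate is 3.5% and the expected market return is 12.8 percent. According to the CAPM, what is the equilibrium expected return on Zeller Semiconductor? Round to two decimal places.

5.11%

β = ρ × σ_i / σ_m = 0.124 × 29.50% / 21.07% = 0.1736
MRP = 12.8% − 3.5% = 9.30%
E(R) = 3.5% + 0.1736 × 9.3% = 5.11%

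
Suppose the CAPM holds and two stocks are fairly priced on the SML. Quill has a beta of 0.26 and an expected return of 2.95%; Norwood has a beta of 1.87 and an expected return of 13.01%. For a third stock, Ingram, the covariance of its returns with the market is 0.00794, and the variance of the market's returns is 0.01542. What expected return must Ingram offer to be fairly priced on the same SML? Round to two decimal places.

4.54%

MRP = (13.01% − 2.95%) / (1.87 − 0.26) = 6.2484%
R_f = 2.95% − 0.26 × 6.2484% = 1.3254%
β_Ingram = Cov / Var(R_m) = 0.00794 / 0.01542 = 0.5149
E(R_Ingram) = R_f + β × MRP = 1.3254% + 0.5149 × 6.2484% = 4.54%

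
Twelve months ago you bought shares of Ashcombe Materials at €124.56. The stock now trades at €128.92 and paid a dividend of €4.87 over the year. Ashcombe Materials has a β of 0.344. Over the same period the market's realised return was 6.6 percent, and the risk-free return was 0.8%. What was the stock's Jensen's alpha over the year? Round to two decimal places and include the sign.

Realised HPR = (P1 + D1 − P0) / P0 = (128.92 + 4.87 − 124.56) / 124.56 = 9.23 / 124.56 = 7.4101%
MRP = 6.6% − 0.8% = 5.80%
CAPM required = R_f + β·MRP = 0.8% + 0.344 × 5.8% = 2.7952%
α = realised − required = 7.4101% − 2.7952% = +4.61%

+4.61%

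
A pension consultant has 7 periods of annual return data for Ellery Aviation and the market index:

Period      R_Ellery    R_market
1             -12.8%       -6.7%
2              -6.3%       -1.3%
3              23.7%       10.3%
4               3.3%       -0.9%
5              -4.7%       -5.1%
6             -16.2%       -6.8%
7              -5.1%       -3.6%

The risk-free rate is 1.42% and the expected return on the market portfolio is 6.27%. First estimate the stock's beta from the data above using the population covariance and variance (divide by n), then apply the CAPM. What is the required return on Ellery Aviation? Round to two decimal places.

11.82%

Mean R_i = (-12.8 − 6.3 + 23.7 + 3.3 − 4.7 − 16.2 − 5.1) / 7 = -2.5857%
Mean R_m = (-6.7 − 1.3 + 10.3 − 0.9 − 5.1 − 6.8 − 3.6) / 7 = -2.0143%
Σ(R_i − R̄_i)(R_m − R̄_m) = 451.1214  ⇒  Cov = 451.1214 / 7 = 64.4459
Σ(R_m − R̄_m)² = 210.2886  ⇒  Var(R_m) = 210.2886 / 7 = 30.0412
β = Cov / Var(R_m) = 64.4459 / 30.0412 = 2.1453
MRP = 6.27% − 1.42% = 4.85%
E(R) = R_f + β × MRP = 1.42% + 2.1453 × 4.85% = 11.82%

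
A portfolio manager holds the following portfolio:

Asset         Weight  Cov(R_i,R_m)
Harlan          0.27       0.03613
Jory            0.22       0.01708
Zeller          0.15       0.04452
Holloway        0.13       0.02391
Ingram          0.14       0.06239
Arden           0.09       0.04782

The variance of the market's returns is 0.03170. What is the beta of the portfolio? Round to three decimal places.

1.146

β_Harlan = 0.03613 / 0.03170 = 1.1397
β_Jory = 0.01708 / 0.03170 = 0.5388
β_Zeller = 0.04452 / 0.03170 = 1.4044
β_Holloway = 0.02391 / 0.03170 = 0.7543
β_Ingram = 0.06239 / 0.03170 = 1.9681
β_Arden = 0.04782 / 0.03170 = 1.5085
β_P = Σ w_i β_i = 0.27×1.1397 + 0.22×0.5388 + 0.15×1.4044 + 0.13×0.7543 + 0.14×1.9681 + 0.09×1.5085 = 1.1463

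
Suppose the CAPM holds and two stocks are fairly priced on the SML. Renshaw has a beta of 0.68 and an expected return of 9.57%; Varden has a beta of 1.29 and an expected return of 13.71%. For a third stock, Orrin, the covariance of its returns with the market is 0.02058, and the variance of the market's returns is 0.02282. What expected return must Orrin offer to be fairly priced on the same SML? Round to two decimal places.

11.08%

MRP = (13.71% − 9.57%) / (1.29 − 0.68) = 6.7869%
R_f = 9.57% − 0.68 × 6.7869% = 4.9549%
β_Orrin = Cov / Var(R_m) = 0.02058 / 0.02282 = 0.9018
E(R_Orrin) = R_f + β × MRP = 4.9549% + 0.9018 × 6.7869% = 11.08%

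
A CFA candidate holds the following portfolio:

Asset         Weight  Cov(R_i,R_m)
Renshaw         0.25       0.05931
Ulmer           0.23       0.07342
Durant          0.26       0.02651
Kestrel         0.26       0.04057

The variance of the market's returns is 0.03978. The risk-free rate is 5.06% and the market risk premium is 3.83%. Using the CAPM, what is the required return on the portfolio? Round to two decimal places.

β_Renshaw = 0.05931 / 0.03978 = 1.4910
β_Ulmer = 0.07342 / 0.03978 = 1.8457
β_Durant = 0.02651 / 0.03978 = 0.6664
β_Kestrel = 0.04057 / 0.03978 = 1.0199
β_P = Σ w_i β_i = 0.25×1.4910 + 0.23×1.8457 + 0.26×0.6664 + 0.26×1.0199 = 1.2357
E(R_P) = R_f + β_P × MRP = 5.06% + 1.2357 × 3.83% = 9.79%

9.79%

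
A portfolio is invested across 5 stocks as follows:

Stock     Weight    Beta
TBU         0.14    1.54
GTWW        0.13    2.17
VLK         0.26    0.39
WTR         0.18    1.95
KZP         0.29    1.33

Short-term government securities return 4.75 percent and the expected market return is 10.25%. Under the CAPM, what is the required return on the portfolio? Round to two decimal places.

12.10%

β_P = Σ w_i β_i = 0.14×1.54 + 0.13×2.17 + 0.26×0.39 + 0.18×1.95 + 0.29×1.33 = 1.3358
MRP = 10.25% − 4.75% = 5.50%
E(R_P) = R_f + β_P × MRP = 4.75% + 1.3358 × 5.50% = 12.10%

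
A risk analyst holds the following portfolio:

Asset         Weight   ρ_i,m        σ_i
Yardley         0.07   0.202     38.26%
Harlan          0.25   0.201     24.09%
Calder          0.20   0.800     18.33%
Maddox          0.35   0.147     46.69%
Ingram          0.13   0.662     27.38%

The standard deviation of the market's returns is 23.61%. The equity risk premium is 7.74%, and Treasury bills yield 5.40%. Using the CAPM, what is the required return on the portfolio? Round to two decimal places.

β_Yardley = 0.202 × 38.26% / 23.61% = 0.3273
β_Harlan = 0.201 × 24.09% / 23.61% = 0.2051
β_Calder = 0.800 × 18.33% / 23.61% = 0.6211
β_Maddox = 0.147 × 46.69% / 23.61% = 0.2907
β_Ingram = 0.662 × 27.38% / 23.61% = 0.7677
β_P = Σ w_i β_i = 0.07×0.3273 + 0.25×0.2051 + 0.20×0.6211 + 0.35×0.2907 + 0.13×0.7677 = 0.4000
E(R_P) = R_f + β_P × MRP = 5.40% + 0.4000 × 7.74% = 8.50%

8.50%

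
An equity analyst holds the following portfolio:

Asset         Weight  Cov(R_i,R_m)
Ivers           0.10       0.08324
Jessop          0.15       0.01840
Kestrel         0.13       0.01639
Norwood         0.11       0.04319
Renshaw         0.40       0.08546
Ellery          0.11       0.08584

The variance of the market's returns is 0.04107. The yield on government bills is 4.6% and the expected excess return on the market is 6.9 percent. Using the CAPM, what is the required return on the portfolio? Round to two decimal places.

β_Ivers = 0.08324 / 0.04107 = 2.0268
β_Jessop = 0.01840 / 0.04107 = 0.4480
β_Kestrel = 0.01639 / 0.04107 = 0.3991
β_Norwood = 0.04319 / 0.04107 = 1.0516
β_Renshaw = 0.08546 / 0.04107 = 2.0808
β_Ellery = 0.08584 / 0.04107 = 2.0901
β_P = Σ w_i β_i = 0.10×2.0268 + 0.15×0.4480 + 0.13×0.3991 + 0.11×1.0516 + 0.40×2.0808 + 0.11×2.0901 = 1.4997
E(R_P) = R_f + β_P × MRP = 4.6% + 1.4997 × 6.9% = 14.95%

14.95%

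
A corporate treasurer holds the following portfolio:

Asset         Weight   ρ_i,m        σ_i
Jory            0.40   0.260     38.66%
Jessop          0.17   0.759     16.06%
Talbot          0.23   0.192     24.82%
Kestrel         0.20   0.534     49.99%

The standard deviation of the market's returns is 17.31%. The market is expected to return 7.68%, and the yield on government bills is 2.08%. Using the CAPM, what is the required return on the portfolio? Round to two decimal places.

6.13%

β_Jory = 0.260 × 38.66% / 17.31% = 0.5807
β_Jessop = 0.759 × 16.06% / 17.31% = 0.7042
β_Talbot = 0.192 × 24.82% / 17.31% = 0.2753
β_Kestrel = 0.534 × 49.99% / 17.31% = 1.5422
β_P = Σ w_i β_i = 0.40×0.5807 + 0.17×0.7042 + 0.23×0.2753 + 0.20×1.5422 = 0.7238
MRP = 7.68% − 2.08% = 5.60%
E(R_P) = R_f + β_P × MRP = 2.08% + 0.7238 × 5.60% = 6.13%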